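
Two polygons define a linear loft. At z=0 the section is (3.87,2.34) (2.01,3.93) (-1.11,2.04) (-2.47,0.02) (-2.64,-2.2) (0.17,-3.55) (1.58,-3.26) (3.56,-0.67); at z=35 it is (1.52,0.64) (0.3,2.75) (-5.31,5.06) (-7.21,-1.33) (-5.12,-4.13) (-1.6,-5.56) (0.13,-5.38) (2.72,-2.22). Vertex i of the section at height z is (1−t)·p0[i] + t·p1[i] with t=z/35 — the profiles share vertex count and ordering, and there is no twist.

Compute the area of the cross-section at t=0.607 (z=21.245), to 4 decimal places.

Cross-section at t=0.607: each vertex is (1-t)·p0[i] + t·p1[i].
  v1: (1-0.607)·(3.87,2.34) + 0.607·(1.52,0.64) = (2.4436,1.3081)
  v2: (1-0.607)·(2.01,3.93) + 0.607·(0.3,2.75) = (0.9720,3.2137)
  v3: (1-0.607)·(-1.11,2.04) + 0.607·(-5.31,5.06) = (-3.6594,3.8731)
  v4: (1-0.607)·(-2.47,0.02) + 0.607·(-7.21,-1.33) = (-5.3472,-0.7994)
  v5: (1-0.607)·(-2.64,-2.2) + 0.607·(-5.12,-4.13) = (-4.1454,-3.3715)
  v6: (1-0.607)·(0.17,-3.55) + 0.607·(-1.6,-5.56) = (-0.9044,-4.7701)
  v7: (1-0.607)·(1.58,-3.26) + 0.607·(0.13,-5.38) = (0.6999,-4.5468)
  v8: (1-0.607)·(3.56,-0.67) + 0.607·(2.72,-2.22) = (3.0501,-1.6109)
Shoelace sum Σ(x_i·y_{i+1} − x_{i+1}·y_i):
  i=1: 2.4436·3.2137 − 0.9720·1.3081 = +6.5814 (running +6.5814)
  i=2: 0.9720·3.8731 − -3.6594·3.2137 = +15.5252 (running +22.1066)
  i=3: -3.6594·-0.7994 − -5.3472·3.8731 = +23.6359 (running +45.7425)
  i=4: -5.3472·-3.3715 − -4.1454·-0.7994 = +14.7141 (running +60.4565)
  i=5: -4.1454·-4.7701 − -0.9044·-3.3715 = +16.7245 (running +77.1810)
  i=6: -0.9044·-4.5468 − 0.6999·-4.7701 = +7.4505 (running +84.6315)
  i=7: 0.6999·-1.6109 − 3.0501·-4.5468 = +12.7411 (running +97.3725)
  i=8: 3.0501·1.3081 − 2.4436·-1.6109 = +7.9261 (running +105.2986)
Area = |Σ|/2 = |105.2986|/2 = 52.6493

Area at t=0.607: 52.6493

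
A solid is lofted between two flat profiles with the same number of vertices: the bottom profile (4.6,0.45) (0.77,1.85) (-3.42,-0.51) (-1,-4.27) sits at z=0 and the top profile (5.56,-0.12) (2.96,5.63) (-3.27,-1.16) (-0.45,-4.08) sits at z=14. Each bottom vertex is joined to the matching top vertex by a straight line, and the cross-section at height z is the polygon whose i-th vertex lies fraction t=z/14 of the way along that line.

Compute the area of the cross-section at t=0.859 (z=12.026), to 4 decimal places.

Cross-section at t=0.859: each vertex is (1-t)·p0[i] + t·p1[i].
  v1: (1-0.859)·(4.6,0.45) + 0.859·(5.56,-0.12) = (5.4246,-0.0396)
  v2: (1-0.859)·(0.77,1.85) + 0.859·(2.96,5.63) = (2.6512,5.0970)
  v3: (1-0.859)·(-3.42,-0.51) + 0.859·(-3.27,-1.16) = (-3.2912,-1.0683)
  v4: (1-0.859)·(-1,-4.27) + 0.859·(-0.45,-4.08) = (-0.5275,-4.1068)
Shoelace sum Σ(x_i·y_{i+1} − x_{i+1}·y_i):
  i=1: 5.4246·5.0970 − 2.6512·-0.0396 = +27.7546 (running +27.7546)
  i=2: 2.6512·-1.0683 − -3.2912·5.0970 = +13.9426 (running +41.6972)
  i=3: -3.2912·-4.1068 − -0.5275·-1.0683 = +12.9525 (running +54.6497)
  i=4: -0.5275·-0.0396 − 5.4246·-4.1068 = +22.2988 (running +76.9484)
Area = |Σ|/2 = |76.9484|/2 = 38.4742

Area at t=0.859: 38.4742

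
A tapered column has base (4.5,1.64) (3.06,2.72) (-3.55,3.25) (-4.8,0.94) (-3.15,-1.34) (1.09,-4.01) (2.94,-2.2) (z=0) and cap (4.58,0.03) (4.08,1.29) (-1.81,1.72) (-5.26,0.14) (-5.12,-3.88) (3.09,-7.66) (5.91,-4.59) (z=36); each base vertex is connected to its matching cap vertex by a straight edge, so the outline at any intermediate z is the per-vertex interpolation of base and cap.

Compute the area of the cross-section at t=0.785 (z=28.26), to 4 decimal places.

Area at t=0.785: 66.4701

Cross-section at t=0.785: each vertex is (1-t)·p0[i] + t·p1[i].
  v1: (1-0.785)·(4.5,1.64) + 0.785·(4.58,0.03) = (4.5628,0.3761)
  v2: (1-0.785)·(3.06,2.72) + 0.785·(4.08,1.29) = (3.8607,1.5975)
  v3: (1-0.785)·(-3.55,3.25) + 0.785·(-1.81,1.72) = (-2.1841,2.0490)
  v4: (1-0.785)·(-4.8,0.94) + 0.785·(-5.26,0.14) = (-5.1611,0.3120)
  v5: (1-0.785)·(-3.15,-1.34) + 0.785·(-5.12,-3.88) = (-4.6965,-3.3339)
  v6: (1-0.785)·(1.09,-4.01) + 0.785·(3.09,-7.66) = (2.6600,-6.8753)
  v7: (1-0.785)·(2.94,-2.2) + 0.785·(5.91,-4.59) = (5.2714,-4.0762)
Shoelace sum Σ(x_i·y_{i+1} − x_{i+1}·y_i):
  i=1: 4.5628·1.5975 − 3.8607·0.3761 = +5.8366 (running +5.8366)
  i=2: 3.8607·2.0490 − -2.1841·1.5975 = +11.3994 (running +17.2360)
  i=3: -2.1841·0.3120 − -5.1611·2.0490 = +9.8934 (running +27.1294)
  i=4: -5.1611·-3.3339 − -4.6965·0.3120 = +18.6719 (running +45.8013)
  i=5: -4.6965·-6.8753 − 2.6600·-3.3339 = +41.1574 (running +86.9587)
  i=6: 2.6600·-4.0762 − 5.2714·-6.8753 = +25.4000 (running +112.3587)
  i=7: 5.2714·0.3761 − 4.5628·-4.0762 = +20.5815 (running +132.9402)
Area = |Σ|/2 = |132.9402|/2 = 66.4701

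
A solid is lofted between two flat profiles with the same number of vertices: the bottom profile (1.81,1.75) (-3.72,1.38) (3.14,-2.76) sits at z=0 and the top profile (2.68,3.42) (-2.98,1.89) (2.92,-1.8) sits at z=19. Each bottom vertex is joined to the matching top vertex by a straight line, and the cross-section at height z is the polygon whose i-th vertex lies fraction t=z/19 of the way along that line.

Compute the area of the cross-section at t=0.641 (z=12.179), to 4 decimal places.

Area at t=0.641: 14.2869

Cross-section at t=0.641: each vertex is (1-t)·p0[i] + t·p1[i].
  v1: (1-0.641)·(1.81,1.75) + 0.641·(2.68,3.42) = (2.3677,2.8205)
  v2: (1-0.641)·(-3.72,1.38) + 0.641·(-2.98,1.89) = (-3.2457,1.7069)
  v3: (1-0.641)·(3.14,-2.76) + 0.641·(2.92,-1.8) = (2.9990,-2.1446)
Shoelace sum Σ(x_i·y_{i+1} − x_{i+1}·y_i):
  i=1: 2.3677·1.7069 − -3.2457·2.8205 = +13.1957 (running +13.1957)
  i=2: -3.2457·-2.1446 − 2.9990·1.7069 = +1.8418 (running +15.0375)
  i=3: 2.9990·2.8205 − 2.3677·-2.1446 = +13.5363 (running +28.5738)
Area = |Σ|/2 = |28.5738|/2 = 14.2869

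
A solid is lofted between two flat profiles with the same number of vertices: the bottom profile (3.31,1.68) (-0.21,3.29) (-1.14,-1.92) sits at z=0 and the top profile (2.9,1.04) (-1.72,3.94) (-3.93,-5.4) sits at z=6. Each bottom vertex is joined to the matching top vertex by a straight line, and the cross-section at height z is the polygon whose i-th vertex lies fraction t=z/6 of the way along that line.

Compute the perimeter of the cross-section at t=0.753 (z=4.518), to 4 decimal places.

Perimeter at t=0.753: 22.0686

Cross-section at t=0.753: each vertex is (1-t)·p0[i] + t·p1[i].
  v1: (1-0.753)·(3.31,1.68) + 0.753·(2.9,1.04) = (3.0013,1.1981)
  v2: (1-0.753)·(-0.21,3.29) + 0.753·(-1.72,3.94) = (-1.3470,3.7794)
  v3: (1-0.753)·(-1.14,-1.92) + 0.753·(-3.93,-5.4) = (-3.2409,-4.5404)
Perimeter = Σ |v_{i+1} − v_i|:
  edge 1→2: √(-4.3483² + 2.5814²) = 5.0568 (running 5.0568)
  edge 2→3: √(-1.8938² + -8.3199²) = 8.5327 (running 13.5895)
  edge 3→1: √(6.2421² + 5.7385²) = 8.4791 (running 22.0686)
Perimeter = 22.0686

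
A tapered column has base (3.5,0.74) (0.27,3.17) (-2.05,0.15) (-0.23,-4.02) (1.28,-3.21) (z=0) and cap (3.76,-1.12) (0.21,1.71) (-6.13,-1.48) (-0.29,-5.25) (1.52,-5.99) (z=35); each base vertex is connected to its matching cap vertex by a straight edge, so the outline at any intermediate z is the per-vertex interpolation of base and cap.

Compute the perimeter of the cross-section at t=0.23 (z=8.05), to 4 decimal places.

Cross-section at t=0.23: each vertex is (1-t)·p0[i] + t·p1[i].
  v1: (1-0.23)·(3.5,0.74) + 0.23·(3.76,-1.12) = (3.5598,0.3122)
  v2: (1-0.23)·(0.27,3.17) + 0.23·(0.21,1.71) = (0.2562,2.8342)
  v3: (1-0.23)·(-2.05,0.15) + 0.23·(-6.13,-1.48) = (-2.9884,-0.2249)
  v4: (1-0.23)·(-0.23,-4.02) + 0.23·(-0.29,-5.25) = (-0.2438,-4.3029)
  v5: (1-0.23)·(1.28,-3.21) + 0.23·(1.52,-5.99) = (1.3352,-3.8494)
Perimeter = Σ |v_{i+1} − v_i|:
  edge 1→2: √(-3.3036² + 2.5220²) = 4.1562 (running 4.1562)
  edge 2→3: √(-3.2446² + -3.0591²) = 4.4593 (running 8.6155)
  edge 3→4: √(2.7446² + -4.0780²) = 4.9156 (running 13.5311)
  edge 4→5: √(1.5790² + 0.4535²) = 1.6428 (running 15.1740)
  edge 5→1: √(2.2246² + 4.1616²) = 4.7189 (running 19.8928)
Perimeter = 19.8928

Perimeter at t=0.23: 19.8928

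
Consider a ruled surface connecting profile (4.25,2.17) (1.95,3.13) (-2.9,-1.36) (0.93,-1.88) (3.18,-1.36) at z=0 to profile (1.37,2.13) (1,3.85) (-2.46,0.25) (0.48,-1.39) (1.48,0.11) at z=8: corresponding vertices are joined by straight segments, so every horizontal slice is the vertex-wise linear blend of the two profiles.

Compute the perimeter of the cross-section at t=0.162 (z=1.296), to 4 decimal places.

Perimeter at t=0.162: 17.9195

Cross-section at t=0.162: each vertex is (1-t)·p0[i] + t·p1[i].
  v1: (1-0.162)·(4.25,2.17) + 0.162·(1.37,2.13) = (3.7834,2.1635)
  v2: (1-0.162)·(1.95,3.13) + 0.162·(1,3.85) = (1.7961,3.2466)
  v3: (1-0.162)·(-2.9,-1.36) + 0.162·(-2.46,0.25) = (-2.8287,-1.0992)
  v4: (1-0.162)·(0.93,-1.88) + 0.162·(0.48,-1.39) = (0.8571,-1.8006)
  v5: (1-0.162)·(3.18,-1.36) + 0.162·(1.48,0.11) = (2.9046,-1.1219)
Perimeter = Σ |v_{i+1} − v_i|:
  edge 1→2: √(-1.9873² + 1.0831²) = 2.2633 (running 2.2633)
  edge 2→3: √(-4.6248² + -4.3458²) = 6.3463 (running 8.6096)
  edge 3→4: √(3.6858² + -0.7014²) = 3.7520 (running 12.3616)
  edge 4→5: √(2.0475² + 0.6788²) = 2.1571 (running 14.5186)
  edge 5→1: √(0.8788² + 3.2854²) = 3.4009 (running 17.9195)
Perimeter = 17.9195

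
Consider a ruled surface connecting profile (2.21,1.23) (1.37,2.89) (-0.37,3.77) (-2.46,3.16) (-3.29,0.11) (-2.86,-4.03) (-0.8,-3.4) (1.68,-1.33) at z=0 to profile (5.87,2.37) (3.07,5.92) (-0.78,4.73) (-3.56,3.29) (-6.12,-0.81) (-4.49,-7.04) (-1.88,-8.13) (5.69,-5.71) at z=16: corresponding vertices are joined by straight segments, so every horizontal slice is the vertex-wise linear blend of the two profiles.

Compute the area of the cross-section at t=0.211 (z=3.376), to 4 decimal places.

Area at t=0.211: 44.6710

Cross-section at t=0.211: each vertex is (1-t)·p0[i] + t·p1[i].
  v1: (1-0.211)·(2.21,1.23) + 0.211·(5.87,2.37) = (2.9823,1.4705)
  v2: (1-0.211)·(1.37,2.89) + 0.211·(3.07,5.92) = (1.7287,3.5293)
  v3: (1-0.211)·(-0.37,3.77) + 0.211·(-0.78,4.73) = (-0.4565,3.9726)
  v4: (1-0.211)·(-2.46,3.16) + 0.211·(-3.56,3.29) = (-2.6921,3.1874)
  v5: (1-0.211)·(-3.29,0.11) + 0.211·(-6.12,-0.81) = (-3.8871,-0.0841)
  v6: (1-0.211)·(-2.86,-4.03) + 0.211·(-4.49,-7.04) = (-3.2039,-4.6651)
  v7: (1-0.211)·(-0.8,-3.4) + 0.211·(-1.88,-8.13) = (-1.0279,-4.3980)
  v8: (1-0.211)·(1.68,-1.33) + 0.211·(5.69,-5.71) = (2.5261,-2.2542)
Shoelace sum Σ(x_i·y_{i+1} − x_{i+1}·y_i):
  i=1: 2.9823·3.5293 − 1.7287·1.4705 = +7.9833 (running +7.9833)
  i=2: 1.7287·3.9726 − -0.4565·3.5293 = +8.4785 (running +16.4618)
  i=3: -0.4565·3.1874 − -2.6921·3.9726 = +9.2394 (running +25.7012)
  i=4: -2.6921·-0.0841 − -3.8871·3.1874 = +12.6164 (running +38.3176)
  i=5: -3.8871·-4.6651 − -3.2039·-0.0841 = +17.8644 (running +56.1820)
  i=6: -3.2039·-4.3980 − -1.0279·-4.6651 = +9.2958 (running +65.4778)
  i=7: -1.0279·-2.2542 − 2.5261·-4.3980 = +13.4269 (running +78.9048)
  i=8: 2.5261·1.4705 − 2.9823·-2.2542 = +10.4373 (running +89.3421)
Area = |Σ|/2 = |89.3421|/2 = 44.6710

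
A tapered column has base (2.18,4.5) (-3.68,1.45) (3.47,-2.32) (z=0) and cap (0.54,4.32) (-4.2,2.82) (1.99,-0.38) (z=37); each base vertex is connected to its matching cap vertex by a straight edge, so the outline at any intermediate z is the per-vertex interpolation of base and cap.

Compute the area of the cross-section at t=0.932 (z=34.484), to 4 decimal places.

Cross-section at t=0.932: each vertex is (1-t)·p0[i] + t·p1[i].
  v1: (1-0.932)·(2.18,4.5) + 0.932·(0.54,4.32) = (0.6515,4.3322)
  v2: (1-0.932)·(-3.68,1.45) + 0.932·(-4.2,2.82) = (-4.1646,2.7268)
  v3: (1-0.932)·(3.47,-2.32) + 0.932·(1.99,-0.38) = (2.0906,-0.5119)
Shoelace sum Σ(x_i·y_{i+1} − x_{i+1}·y_i):
  i=1: 0.6515·2.7268 − -4.1646·4.3322 = +19.8188 (running +19.8188)
  i=2: -4.1646·-0.5119 − 2.0906·2.7268 = -3.5689 (running +16.2499)
  i=3: 2.0906·4.3322 − 0.6515·-0.5119 = +9.3907 (running +25.6406)
Area = |Σ|/2 = |25.6406|/2 = 12.8203

Area at t=0.932: 12.8203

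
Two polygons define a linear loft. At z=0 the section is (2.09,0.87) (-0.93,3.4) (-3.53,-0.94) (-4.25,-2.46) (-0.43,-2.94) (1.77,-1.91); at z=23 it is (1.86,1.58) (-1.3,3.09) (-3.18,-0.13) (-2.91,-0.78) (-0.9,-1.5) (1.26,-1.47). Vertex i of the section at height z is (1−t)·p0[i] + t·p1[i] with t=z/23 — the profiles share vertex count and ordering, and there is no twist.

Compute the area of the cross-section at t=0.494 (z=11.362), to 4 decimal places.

Area at t=0.494: 19.7155

Cross-section at t=0.494: each vertex is (1-t)·p0[i] + t·p1[i].
  v1: (1-0.494)·(2.09,0.87) + 0.494·(1.86,1.58) = (1.9764,1.2207)
  v2: (1-0.494)·(-0.93,3.4) + 0.494·(-1.3,3.09) = (-1.1128,3.2469)
  v3: (1-0.494)·(-3.53,-0.94) + 0.494·(-3.18,-0.13) = (-3.3571,-0.5399)
  v4: (1-0.494)·(-4.25,-2.46) + 0.494·(-2.91,-0.78) = (-3.5880,-1.6301)
  v5: (1-0.494)·(-0.43,-2.94) + 0.494·(-0.9,-1.5) = (-0.6622,-2.2286)
  v6: (1-0.494)·(1.77,-1.91) + 0.494·(1.26,-1.47) = (1.5181,-1.6926)
Shoelace sum Σ(x_i·y_{i+1} − x_{i+1}·y_i):
  i=1: 1.9764·3.2469 − -1.1128·1.2207 = +7.7754 (running +7.7754)
  i=2: -1.1128·-0.5399 − -3.3571·3.2469 = +11.5008 (running +19.2762)
  i=3: -3.3571·-1.6301 − -3.5880·-0.5399 = +3.5353 (running +22.8115)
  i=4: -3.5880·-2.2286 − -0.6622·-1.6301 = +6.9170 (running +29.7286)
  i=5: -0.6622·-1.6926 − 1.5181·-2.2286 = +4.5040 (running +34.2326)
  i=6: 1.5181·1.2207 − 1.9764·-1.6926 = +5.1985 (running +39.4311)
Area = |Σ|/2 = |39.4311|/2 = 19.7155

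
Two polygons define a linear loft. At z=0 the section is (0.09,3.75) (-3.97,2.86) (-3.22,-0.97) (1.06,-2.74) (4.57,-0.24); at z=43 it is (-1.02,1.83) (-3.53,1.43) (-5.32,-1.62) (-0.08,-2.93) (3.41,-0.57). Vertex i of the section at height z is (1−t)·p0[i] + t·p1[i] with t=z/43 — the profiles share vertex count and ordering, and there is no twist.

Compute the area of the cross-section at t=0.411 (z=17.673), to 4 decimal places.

Cross-section at t=0.411: each vertex is (1-t)·p0[i] + t·p1[i].
  v1: (1-0.411)·(0.09,3.75) + 0.411·(-1.02,1.83) = (-0.3662,2.9609)
  v2: (1-0.411)·(-3.97,2.86) + 0.411·(-3.53,1.43) = (-3.7892,2.2723)
  v3: (1-0.411)·(-3.22,-0.97) + 0.411·(-5.32,-1.62) = (-4.0831,-1.2371)
  v4: (1-0.411)·(1.06,-2.74) + 0.411·(-0.08,-2.93) = (0.5915,-2.8181)
  v5: (1-0.411)·(4.57,-0.24) + 0.411·(3.41,-0.57) = (4.0932,-0.3756)
Shoelace sum Σ(x_i·y_{i+1} − x_{i+1}·y_i):
  i=1: -0.3662·2.2723 − -3.7892·2.9609 = +10.3871 (running +10.3871)
  i=2: -3.7892·-1.2371 − -4.0831·2.2723 = +13.9657 (running +24.3528)
  i=3: -4.0831·-2.8181 − 0.5915·-1.2371 = +12.2383 (running +36.5911)
  i=4: 0.5915·-0.3756 − 4.0932·-2.8181 = +11.3129 (running +47.9040)
  i=5: 4.0932·2.9609 − -0.3662·-0.3756 = +11.9820 (running +59.8860)
Area = |Σ|/2 = |59.8860|/2 = 29.9430

Area at t=0.411: 29.9430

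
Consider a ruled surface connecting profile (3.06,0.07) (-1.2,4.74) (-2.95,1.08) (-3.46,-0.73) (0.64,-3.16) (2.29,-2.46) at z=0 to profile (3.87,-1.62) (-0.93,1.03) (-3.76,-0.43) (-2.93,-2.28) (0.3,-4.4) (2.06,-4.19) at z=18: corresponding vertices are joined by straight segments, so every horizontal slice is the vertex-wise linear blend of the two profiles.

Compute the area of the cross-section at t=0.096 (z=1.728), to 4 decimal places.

Cross-section at t=0.096: each vertex is (1-t)·p0[i] + t·p1[i].
  v1: (1-0.096)·(3.06,0.07) + 0.096·(3.87,-1.62) = (3.1378,-0.0922)
  v2: (1-0.096)·(-1.2,4.74) + 0.096·(-0.93,1.03) = (-1.1741,4.3838)
  v3: (1-0.096)·(-2.95,1.08) + 0.096·(-3.76,-0.43) = (-3.0278,0.9350)
  v4: (1-0.096)·(-3.46,-0.73) + 0.096·(-2.93,-2.28) = (-3.4091,-0.8788)
  v5: (1-0.096)·(0.64,-3.16) + 0.096·(0.3,-4.4) = (0.6074,-3.2790)
  v6: (1-0.096)·(2.29,-2.46) + 0.096·(2.06,-4.19) = (2.2679,-2.6261)
Shoelace sum Σ(x_i·y_{i+1} − x_{i+1}·y_i):
  i=1: 3.1378·4.3838 − -1.1741·-0.0922 = +13.6471 (running +13.6471)
  i=2: -1.1741·0.9350 − -3.0278·4.3838 = +12.1754 (running +25.8225)
  i=3: -3.0278·-0.8788 − -3.4091·0.9350 = +5.8485 (running +31.6710)
  i=4: -3.4091·-3.2790 − 0.6074·-0.8788 = +11.7124 (running +43.3834)
  i=5: 0.6074·-2.6261 − 2.2679·-3.2790 = +5.8416 (running +49.2250)
  i=6: 2.2679·-0.0922 − 3.1378·-2.6261 = +8.0308 (running +57.2558)
Area = |Σ|/2 = |57.2558|/2 = 28.6279

Area at t=0.096: 28.6279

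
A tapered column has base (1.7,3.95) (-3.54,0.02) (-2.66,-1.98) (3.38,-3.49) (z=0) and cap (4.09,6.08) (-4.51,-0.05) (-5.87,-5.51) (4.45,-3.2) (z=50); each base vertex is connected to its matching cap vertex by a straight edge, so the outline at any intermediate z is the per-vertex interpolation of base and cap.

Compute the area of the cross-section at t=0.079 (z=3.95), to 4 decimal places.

Area at t=0.079: 30.9387

Cross-section at t=0.079: each vertex is (1-t)·p0[i] + t·p1[i].
  v1: (1-0.079)·(1.7,3.95) + 0.079·(4.09,6.08) = (1.8888,4.1183)
  v2: (1-0.079)·(-3.54,0.02) + 0.079·(-4.51,-0.05) = (-3.6166,0.0145)
  v3: (1-0.079)·(-2.66,-1.98) + 0.079·(-5.87,-5.51) = (-2.9136,-2.2589)
  v4: (1-0.079)·(3.38,-3.49) + 0.079·(4.45,-3.2) = (3.4645,-3.4671)
Shoelace sum Σ(x_i·y_{i+1} − x_{i+1}·y_i):
  i=1: 1.8888·0.0145 − -3.6166·4.1183 = +14.9216 (running +14.9216)
  i=2: -3.6166·-2.2589 − -2.9136·0.0145 = +8.2117 (running +23.1332)
  i=3: -2.9136·-3.4671 − 3.4645·-2.2589 = +17.9276 (running +41.0608)
  i=4: 3.4645·4.1183 − 1.8888·-3.4671 = +20.8165 (running +61.8774)
Area = |Σ|/2 = |61.8774|/2 = 30.9387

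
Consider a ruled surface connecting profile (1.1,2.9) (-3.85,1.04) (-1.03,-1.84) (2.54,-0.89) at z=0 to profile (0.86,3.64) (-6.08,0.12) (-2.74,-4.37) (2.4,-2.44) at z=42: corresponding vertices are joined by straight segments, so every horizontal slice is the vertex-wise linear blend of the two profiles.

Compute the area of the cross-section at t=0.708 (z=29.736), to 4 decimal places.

Area at t=0.708: 31.5280

Cross-section at t=0.708: each vertex is (1-t)·p0[i] + t·p1[i].
  v1: (1-0.708)·(1.1,2.9) + 0.708·(0.86,3.64) = (0.9301,3.4239)
  v2: (1-0.708)·(-3.85,1.04) + 0.708·(-6.08,0.12) = (-5.4288,0.3886)
  v3: (1-0.708)·(-1.03,-1.84) + 0.708·(-2.74,-4.37) = (-2.2407,-3.6312)
  v4: (1-0.708)·(2.54,-0.89) + 0.708·(2.4,-2.44) = (2.4409,-1.9874)
Shoelace sum Σ(x_i·y_{i+1} − x_{i+1}·y_i):
  i=1: 0.9301·0.3886 − -5.4288·3.4239 = +18.9494 (running +18.9494)
  i=2: -5.4288·-3.6312 − -2.2407·0.3886 = +20.5842 (running +39.5336)
  i=3: -2.2407·-1.9874 − 2.4409·-3.6312 = +13.3165 (running +52.8502)
  i=4: 2.4409·3.4239 − 0.9301·-1.9874 = +10.2058 (running +63.0560)
Area = |Σ|/2 = |63.0560|/2 = 31.5280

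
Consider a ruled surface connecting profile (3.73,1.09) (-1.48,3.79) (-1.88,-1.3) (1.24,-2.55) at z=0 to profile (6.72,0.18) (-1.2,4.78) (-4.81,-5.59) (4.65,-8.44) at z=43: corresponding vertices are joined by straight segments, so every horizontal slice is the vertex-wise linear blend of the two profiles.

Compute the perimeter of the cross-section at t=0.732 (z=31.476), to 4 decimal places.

Perimeter at t=0.732: 33.3782

Cross-section at t=0.732: each vertex is (1-t)·p0[i] + t·p1[i].
  v1: (1-0.732)·(3.73,1.09) + 0.732·(6.72,0.18) = (5.9187,0.4239)
  v2: (1-0.732)·(-1.48,3.79) + 0.732·(-1.2,4.78) = (-1.2750,4.5147)
  v3: (1-0.732)·(-1.88,-1.3) + 0.732·(-4.81,-5.59) = (-4.0248,-4.4403)
  v4: (1-0.732)·(1.24,-2.55) + 0.732·(4.65,-8.44) = (3.7361,-6.8615)
Perimeter = Σ |v_{i+1} − v_i|:
  edge 1→2: √(-7.1937² + 4.0908²) = 8.2755 (running 8.2755)
  edge 2→3: √(-2.7497² + -8.9550²) = 9.3676 (running 17.6431)
  edge 3→4: √(7.7609² + -2.4212²) = 8.1298 (running 25.7729)
  edge 4→1: √(2.1826² + 7.2854²) = 7.6053 (running 33.3782)
Perimeter = 33.3782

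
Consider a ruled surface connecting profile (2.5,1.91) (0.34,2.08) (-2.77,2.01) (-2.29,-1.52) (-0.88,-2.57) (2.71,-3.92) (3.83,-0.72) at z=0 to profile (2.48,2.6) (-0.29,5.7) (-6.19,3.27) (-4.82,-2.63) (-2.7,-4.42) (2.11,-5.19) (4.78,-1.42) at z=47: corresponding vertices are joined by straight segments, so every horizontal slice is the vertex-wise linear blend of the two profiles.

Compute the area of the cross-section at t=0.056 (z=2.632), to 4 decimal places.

Cross-section at t=0.056: each vertex is (1-t)·p0[i] + t·p1[i].
  v1: (1-0.056)·(2.5,1.91) + 0.056·(2.48,2.6) = (2.4989,1.9486)
  v2: (1-0.056)·(0.34,2.08) + 0.056·(-0.29,5.7) = (0.3047,2.2827)
  v3: (1-0.056)·(-2.77,2.01) + 0.056·(-6.19,3.27) = (-2.9615,2.0806)
  v4: (1-0.056)·(-2.29,-1.52) + 0.056·(-4.82,-2.63) = (-2.4317,-1.5822)
  v5: (1-0.056)·(-0.88,-2.57) + 0.056·(-2.7,-4.42) = (-0.9819,-2.6736)
  v6: (1-0.056)·(2.71,-3.92) + 0.056·(2.11,-5.19) = (2.6764,-3.9911)
  v7: (1-0.056)·(3.83,-0.72) + 0.056·(4.78,-1.42) = (3.8832,-0.7592)
Shoelace sum Σ(x_i·y_{i+1} − x_{i+1}·y_i):
  i=1: 2.4989·2.2827 − 0.3047·1.9486 = +5.1105 (running +5.1105)
  i=2: 0.3047·2.0806 − -2.9615·2.2827 = +7.3943 (running +12.5048)
  i=3: -2.9615·-1.5822 − -2.4317·2.0806 = +9.7449 (running +22.2496)
  i=4: -2.4317·-2.6736 − -0.9819·-1.5822 = +4.9478 (running +27.1974)
  i=5: -0.9819·-3.9911 − 2.6764·-2.6736 = +11.0746 (running +38.2720)
  i=6: 2.6764·-0.7592 − 3.8832·-3.9911 = +13.4664 (running +51.7384)
  i=7: 3.8832·1.9486 − 2.4989·-0.7592 = +9.4641 (running +61.2025)
Area = |Σ|/2 = |61.2025|/2 = 30.6012

Area at t=0.056: 30.6012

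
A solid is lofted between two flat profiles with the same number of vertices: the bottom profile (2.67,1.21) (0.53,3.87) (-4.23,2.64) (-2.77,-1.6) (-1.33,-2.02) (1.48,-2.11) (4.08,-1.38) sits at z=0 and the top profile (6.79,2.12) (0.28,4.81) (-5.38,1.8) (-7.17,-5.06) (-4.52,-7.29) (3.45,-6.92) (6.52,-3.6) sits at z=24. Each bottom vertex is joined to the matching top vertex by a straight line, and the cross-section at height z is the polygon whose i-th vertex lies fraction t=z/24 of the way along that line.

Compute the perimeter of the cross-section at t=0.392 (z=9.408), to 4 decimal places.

Cross-section at t=0.392: each vertex is (1-t)·p0[i] + t·p1[i].
  v1: (1-0.392)·(2.67,1.21) + 0.392·(6.79,2.12) = (4.2850,1.5667)
  v2: (1-0.392)·(0.53,3.87) + 0.392·(0.28,4.81) = (0.4320,4.2385)
  v3: (1-0.392)·(-4.23,2.64) + 0.392·(-5.38,1.8) = (-4.6808,2.3107)
  v4: (1-0.392)·(-2.77,-1.6) + 0.392·(-7.17,-5.06) = (-4.4948,-2.9563)
  v5: (1-0.392)·(-1.33,-2.02) + 0.392·(-4.52,-7.29) = (-2.5805,-4.0858)
  v6: (1-0.392)·(1.48,-2.11) + 0.392·(3.45,-6.92) = (2.2522,-3.9955)
  v7: (1-0.392)·(4.08,-1.38) + 0.392·(6.52,-3.6) = (5.0365,-2.2502)
Perimeter = Σ |v_{i+1} − v_i|:
  edge 1→2: √(-3.8530² + 2.6718²) = 4.6887 (running 4.6887)
  edge 2→3: √(-5.1128² + -1.9278²) = 5.4642 (running 10.1529)
  edge 3→4: √(0.1860² + -5.2670²) = 5.2703 (running 15.4232)
  edge 4→5: √(1.9143² + -1.1295²) = 2.2227 (running 17.6459)
  edge 5→6: √(4.8327² + 0.0903²) = 4.8336 (running 22.4795)
  edge 6→7: √(2.7842² + 1.7453²) = 3.2860 (running 25.7655)
  edge 7→1: √(-0.7514² + 3.8170²) = 3.8902 (running 29.6557)
Perimeter = 29.6557

Perimeter at t=0.392: 29.6557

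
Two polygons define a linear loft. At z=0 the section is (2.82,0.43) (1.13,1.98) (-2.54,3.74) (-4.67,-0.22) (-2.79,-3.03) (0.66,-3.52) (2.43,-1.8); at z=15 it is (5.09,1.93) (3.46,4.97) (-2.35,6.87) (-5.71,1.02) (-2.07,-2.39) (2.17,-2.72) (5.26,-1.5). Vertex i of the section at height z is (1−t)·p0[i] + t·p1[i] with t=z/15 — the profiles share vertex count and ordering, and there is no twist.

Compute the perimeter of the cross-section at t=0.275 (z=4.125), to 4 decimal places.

Perimeter at t=0.275: 25.0354

Cross-section at t=0.275: each vertex is (1-t)·p0[i] + t·p1[i].
  v1: (1-0.275)·(2.82,0.43) + 0.275·(5.09,1.93) = (3.4442,0.8425)
  v2: (1-0.275)·(1.13,1.98) + 0.275·(3.46,4.97) = (1.7708,2.8022)
  v3: (1-0.275)·(-2.54,3.74) + 0.275·(-2.35,6.87) = (-2.4878,4.6007)
  v4: (1-0.275)·(-4.67,-0.22) + 0.275·(-5.71,1.02) = (-4.9560,0.1210)
  v5: (1-0.275)·(-2.79,-3.03) + 0.275·(-2.07,-2.39) = (-2.5920,-2.8540)
  v6: (1-0.275)·(0.66,-3.52) + 0.275·(2.17,-2.72) = (1.0753,-3.3000)
  v7: (1-0.275)·(2.43,-1.8) + 0.275·(5.26,-1.5) = (3.2083,-1.7175)
Perimeter = Σ |v_{i+1} − v_i|:
  edge 1→2: √(-1.6735² + 1.9597²) = 2.5771 (running 2.5771)
  edge 2→3: √(-4.2585² + 1.7985²) = 4.6227 (running 7.1998)
  edge 3→4: √(-2.4682² + -4.4797²) = 5.1147 (running 12.3145)
  edge 4→5: √(2.3640² + -2.9750²) = 3.7999 (running 16.1144)
  edge 5→6: √(3.6672² + -0.4460²) = 3.6943 (running 19.8086)
  edge 6→7: √(2.1330² + 1.5825²) = 2.6559 (running 22.4646)
  edge 7→1: √(0.2360² + 2.5600²) = 2.5709 (running 25.0354)
Perimeter = 25.0354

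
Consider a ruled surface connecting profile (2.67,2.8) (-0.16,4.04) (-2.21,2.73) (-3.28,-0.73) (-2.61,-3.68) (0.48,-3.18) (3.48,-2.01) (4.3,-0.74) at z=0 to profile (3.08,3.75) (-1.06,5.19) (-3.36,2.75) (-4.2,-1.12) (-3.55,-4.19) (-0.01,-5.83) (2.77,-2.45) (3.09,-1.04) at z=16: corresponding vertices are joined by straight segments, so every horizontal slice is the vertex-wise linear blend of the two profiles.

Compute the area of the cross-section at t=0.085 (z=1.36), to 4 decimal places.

Cross-section at t=0.085: each vertex is (1-t)·p0[i] + t·p1[i].
  v1: (1-0.085)·(2.67,2.8) + 0.085·(3.08,3.75) = (2.7048,2.8807)
  v2: (1-0.085)·(-0.16,4.04) + 0.085·(-1.06,5.19) = (-0.2365,4.1378)
  v3: (1-0.085)·(-2.21,2.73) + 0.085·(-3.36,2.75) = (-2.3077,2.7317)
  v4: (1-0.085)·(-3.28,-0.73) + 0.085·(-4.2,-1.12) = (-3.3582,-0.7632)
  v5: (1-0.085)·(-2.61,-3.68) + 0.085·(-3.55,-4.19) = (-2.6899,-3.7234)
  v6: (1-0.085)·(0.48,-3.18) + 0.085·(-0.01,-5.83) = (0.4383,-3.4053)
  v7: (1-0.085)·(3.48,-2.01) + 0.085·(2.77,-2.45) = (3.4197,-2.0474)
  v8: (1-0.085)·(4.3,-0.74) + 0.085·(3.09,-1.04) = (4.1971,-0.7655)
Shoelace sum Σ(x_i·y_{i+1} − x_{i+1}·y_i):
  i=1: 2.7048·4.1378 − -0.2365·2.8807 = +11.8733 (running +11.8733)
  i=2: -0.2365·2.7317 − -2.3077·4.1378 = +8.9028 (running +20.7761)
  i=3: -2.3077·-0.7632 − -3.3582·2.7317 = +10.9348 (running +31.7109)
  i=4: -3.3582·-3.7234 − -2.6899·-0.7632 = +10.4510 (running +42.1618)
  i=5: -2.6899·-3.4053 − 0.4383·-3.7234 = +10.7919 (running +52.9538)
  i=6: 0.4383·-2.0474 − 3.4197·-3.4053 = +10.7473 (running +63.7010)
  i=7: 3.4197·-0.7655 − 4.1971·-2.0474 = +5.9755 (running +69.6765)
  i=8: 4.1971·2.8807 − 2.7048·-0.7655 = +14.1615 (running +83.8381)
Area = |Σ|/2 = |83.8381|/2 = 41.9190

Area at t=0.085: 41.9190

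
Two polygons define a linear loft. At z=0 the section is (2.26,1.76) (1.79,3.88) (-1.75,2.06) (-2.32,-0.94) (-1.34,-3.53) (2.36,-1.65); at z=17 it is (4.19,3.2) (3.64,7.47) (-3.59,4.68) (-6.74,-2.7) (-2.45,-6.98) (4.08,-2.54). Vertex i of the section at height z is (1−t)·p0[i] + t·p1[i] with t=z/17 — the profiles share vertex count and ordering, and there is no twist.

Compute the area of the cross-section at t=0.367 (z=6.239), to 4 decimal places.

Area at t=0.367: 46.1249

Cross-section at t=0.367: each vertex is (1-t)·p0[i] + t·p1[i].
  v1: (1-0.367)·(2.26,1.76) + 0.367·(4.19,3.2) = (2.9683,2.2885)
  v2: (1-0.367)·(1.79,3.88) + 0.367·(3.64,7.47) = (2.4689,5.1975)
  v3: (1-0.367)·(-1.75,2.06) + 0.367·(-3.59,4.68) = (-2.4253,3.0215)
  v4: (1-0.367)·(-2.32,-0.94) + 0.367·(-6.74,-2.7) = (-3.9421,-1.5859)
  v5: (1-0.367)·(-1.34,-3.53) + 0.367·(-2.45,-6.98) = (-1.7474,-4.7962)
  v6: (1-0.367)·(2.36,-1.65) + 0.367·(4.08,-2.54) = (2.9912,-1.9766)
Shoelace sum Σ(x_i·y_{i+1} − x_{i+1}·y_i):
  i=1: 2.9683·5.1975 − 2.4689·2.2885 = +9.7777 (running +9.7777)
  i=2: 2.4689·3.0215 − -2.4253·5.1975 = +20.0655 (running +29.8432)
  i=3: -2.4253·-1.5859 − -3.9421·3.0215 = +15.7576 (running +45.6009)
  i=4: -3.9421·-4.7962 − -1.7474·-1.5859 = +16.1359 (running +61.7368)
  i=5: -1.7474·-1.9766 − 2.9912·-4.7962 = +17.8003 (running +79.5371)
  i=6: 2.9912·2.2885 − 2.9683·-1.9766 = +12.7126 (running +92.2498)
Area = |Σ|/2 = |92.2498|/2 = 46.1249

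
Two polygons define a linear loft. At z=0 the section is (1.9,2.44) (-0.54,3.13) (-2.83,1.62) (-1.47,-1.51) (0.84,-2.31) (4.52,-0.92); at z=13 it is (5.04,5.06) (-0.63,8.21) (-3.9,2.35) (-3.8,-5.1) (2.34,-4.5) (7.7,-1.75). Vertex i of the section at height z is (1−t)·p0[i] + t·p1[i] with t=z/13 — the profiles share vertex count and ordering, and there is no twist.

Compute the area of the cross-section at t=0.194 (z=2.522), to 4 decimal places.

Area at t=0.194: 36.0065

Cross-section at t=0.194: each vertex is (1-t)·p0[i] + t·p1[i].
  v1: (1-0.194)·(1.9,2.44) + 0.194·(5.04,5.06) = (2.5092,2.9483)
  v2: (1-0.194)·(-0.54,3.13) + 0.194·(-0.63,8.21) = (-0.5575,4.1155)
  v3: (1-0.194)·(-2.83,1.62) + 0.194·(-3.9,2.35) = (-3.0376,1.7616)
  v4: (1-0.194)·(-1.47,-1.51) + 0.194·(-3.8,-5.1) = (-1.9220,-2.2065)
  v5: (1-0.194)·(0.84,-2.31) + 0.194·(2.34,-4.5) = (1.1310,-2.7349)
  v6: (1-0.194)·(4.52,-0.92) + 0.194·(7.7,-1.75) = (5.1369,-1.0810)
Shoelace sum Σ(x_i·y_{i+1} − x_{i+1}·y_i):
  i=1: 2.5092·4.1155 − -0.5575·2.9483 = +11.9700 (running +11.9700)
  i=2: -0.5575·1.7616 − -3.0376·4.1155 = +11.5192 (running +23.4892)
  i=3: -3.0376·-2.2065 − -1.9220·1.7616 = +10.0882 (running +33.5774)
  i=4: -1.9220·-2.7349 − 1.1310·-2.2065 = +7.7520 (running +41.3294)
  i=5: 1.1310·-1.0810 − 5.1369·-2.7349 = +12.8261 (running +54.1555)
  i=6: 5.1369·2.9483 − 2.5092·-1.0810 = +17.8575 (running +72.0130)
Area = |Σ|/2 = |72.0130|/2 = 36.0065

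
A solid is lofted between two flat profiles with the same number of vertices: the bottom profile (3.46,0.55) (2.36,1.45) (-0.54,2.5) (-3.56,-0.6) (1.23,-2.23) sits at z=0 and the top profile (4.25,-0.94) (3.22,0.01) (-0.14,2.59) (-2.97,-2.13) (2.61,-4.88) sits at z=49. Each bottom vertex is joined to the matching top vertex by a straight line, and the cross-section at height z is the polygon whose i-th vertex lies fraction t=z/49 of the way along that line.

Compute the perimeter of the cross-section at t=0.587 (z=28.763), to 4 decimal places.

Cross-section at t=0.587: each vertex is (1-t)·p0[i] + t·p1[i].
  v1: (1-0.587)·(3.46,0.55) + 0.587·(4.25,-0.94) = (3.9237,-0.3246)
  v2: (1-0.587)·(2.36,1.45) + 0.587·(3.22,0.01) = (2.8648,0.6047)
  v3: (1-0.587)·(-0.54,2.5) + 0.587·(-0.14,2.59) = (-0.3052,2.5528)
  v4: (1-0.587)·(-3.56,-0.6) + 0.587·(-2.97,-2.13) = (-3.2137,-1.4981)
  v5: (1-0.587)·(1.23,-2.23) + 0.587·(2.61,-4.88) = (2.0401,-3.7855)
Perimeter = Σ |v_{i+1} − v_i|:
  edge 1→2: √(-1.0589² + 0.9293²) = 1.4089 (running 1.4089)
  edge 2→3: √(-3.1700² + 1.9481²) = 3.7208 (running 5.1297)
  edge 3→4: √(-2.9085² + -4.0509²) = 4.9869 (running 10.1166)
  edge 4→5: √(5.2537² + -2.2874²) = 5.7301 (running 15.8467)
  edge 5→1: √(1.8837² + 3.4609²) = 3.9403 (running 19.7870)
Perimeter = 19.7870

Perimeter at t=0.587: 19.7870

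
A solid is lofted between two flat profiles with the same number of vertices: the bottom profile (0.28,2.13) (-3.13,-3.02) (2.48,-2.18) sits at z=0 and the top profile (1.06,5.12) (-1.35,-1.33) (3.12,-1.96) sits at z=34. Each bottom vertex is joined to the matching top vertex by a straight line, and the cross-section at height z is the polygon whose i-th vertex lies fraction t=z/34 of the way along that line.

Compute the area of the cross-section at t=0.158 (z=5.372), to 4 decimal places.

Area at t=0.158: 13.5514

Cross-section at t=0.158: each vertex is (1-t)·p0[i] + t·p1[i].
  v1: (1-0.158)·(0.28,2.13) + 0.158·(1.06,5.12) = (0.4032,2.6024)
  v2: (1-0.158)·(-3.13,-3.02) + 0.158·(-1.35,-1.33) = (-2.8488,-2.7530)
  v3: (1-0.158)·(2.48,-2.18) + 0.158·(3.12,-1.96) = (2.5811,-2.1452)
Shoelace sum Σ(x_i·y_{i+1} − x_{i+1}·y_i):
  i=1: 0.4032·-2.7530 − -2.8488·2.6024 = +6.3036 (running +6.3036)
  i=2: -2.8488·-2.1452 − 2.5811·-2.7530 = +13.2170 (running +19.5206)
  i=3: 2.5811·2.6024 − 0.4032·-2.1452 = +7.5822 (running +27.1028)
Area = |Σ|/2 = |27.1028|/2 = 13.5514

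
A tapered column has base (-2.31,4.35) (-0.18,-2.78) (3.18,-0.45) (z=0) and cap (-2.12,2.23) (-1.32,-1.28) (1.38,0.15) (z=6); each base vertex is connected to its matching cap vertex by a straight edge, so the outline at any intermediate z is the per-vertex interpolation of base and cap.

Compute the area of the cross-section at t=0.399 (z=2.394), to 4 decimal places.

Area at t=0.399: 10.3793

Cross-section at t=0.399: each vertex is (1-t)·p0[i] + t·p1[i].
  v1: (1-0.399)·(-2.31,4.35) + 0.399·(-2.12,2.23) = (-2.2342,3.5041)
  v2: (1-0.399)·(-0.18,-2.78) + 0.399·(-1.32,-1.28) = (-0.6349,-2.1815)
  v3: (1-0.399)·(3.18,-0.45) + 0.399·(1.38,0.15) = (2.4618,-0.2106)
Shoelace sum Σ(x_i·y_{i+1} − x_{i+1}·y_i):
  i=1: -2.2342·-2.1815 − -0.6349·3.5041 = +7.0985 (running +7.0985)
  i=2: -0.6349·-0.2106 − 2.4618·-2.1815 = +5.5041 (running +12.6026)
  i=3: 2.4618·3.5041 − -2.2342·-0.2106 = +8.1559 (running +20.7586)
Area = |Σ|/2 = |20.7586|/2 = 10.3793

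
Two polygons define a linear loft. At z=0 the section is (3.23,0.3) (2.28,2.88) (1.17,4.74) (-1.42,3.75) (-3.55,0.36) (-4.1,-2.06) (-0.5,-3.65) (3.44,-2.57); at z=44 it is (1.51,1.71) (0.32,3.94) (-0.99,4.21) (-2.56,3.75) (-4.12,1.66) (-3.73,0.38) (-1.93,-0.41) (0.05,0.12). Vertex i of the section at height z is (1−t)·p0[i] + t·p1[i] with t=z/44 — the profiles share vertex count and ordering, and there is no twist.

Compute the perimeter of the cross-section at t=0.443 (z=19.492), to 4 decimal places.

Cross-section at t=0.443: each vertex is (1-t)·p0[i] + t·p1[i].
  v1: (1-0.443)·(3.23,0.3) + 0.443·(1.51,1.71) = (2.4680,0.9246)
  v2: (1-0.443)·(2.28,2.88) + 0.443·(0.32,3.94) = (1.4117,3.3496)
  v3: (1-0.443)·(1.17,4.74) + 0.443·(-0.99,4.21) = (0.2131,4.5052)
  v4: (1-0.443)·(-1.42,3.75) + 0.443·(-2.56,3.75) = (-1.9250,3.7500)
  v5: (1-0.443)·(-3.55,0.36) + 0.443·(-4.12,1.66) = (-3.8025,0.9359)
  v6: (1-0.443)·(-4.1,-2.06) + 0.443·(-3.73,0.38) = (-3.9361,-0.9791)
  v7: (1-0.443)·(-0.5,-3.65) + 0.443·(-1.93,-0.41) = (-1.1335,-2.2147)
  v8: (1-0.443)·(3.44,-2.57) + 0.443·(0.05,0.12) = (1.9382,-1.3783)
Perimeter = Σ |v_{i+1} − v_i|:
  edge 1→2: √(-1.0563² + 2.4249²) = 2.6450 (running 2.6450)
  edge 2→3: √(-1.1986² + 1.1556²) = 1.6650 (running 4.3100)
  edge 3→4: √(-2.1381² + -0.7552²) = 2.2676 (running 6.5776)
  edge 4→5: √(-1.8775² + -2.8141²) = 3.3829 (running 9.9605)
  edge 5→6: √(-0.1336² + -1.9150²) = 1.9196 (running 11.8801)
  edge 6→7: √(2.8026² + -1.2356²) = 3.0629 (running 14.9430)
  edge 7→8: √(3.0717² + 0.8364²) = 3.1835 (running 18.1266)
  edge 8→1: √(0.5298² + 2.3030²) = 2.3631 (running 20.4897)
Perimeter = 20.4897

Perimeter at t=0.443: 20.4897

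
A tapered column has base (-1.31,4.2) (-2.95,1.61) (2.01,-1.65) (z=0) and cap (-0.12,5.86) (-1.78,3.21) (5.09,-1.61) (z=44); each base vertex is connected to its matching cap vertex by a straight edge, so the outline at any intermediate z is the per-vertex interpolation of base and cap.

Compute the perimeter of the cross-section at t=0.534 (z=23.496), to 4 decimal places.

Cross-section at t=0.534: each vertex is (1-t)·p0[i] + t·p1[i].
  v1: (1-0.534)·(-1.31,4.2) + 0.534·(-0.12,5.86) = (-0.6745,5.0864)
  v2: (1-0.534)·(-2.95,1.61) + 0.534·(-1.78,3.21) = (-2.3252,2.4644)
  v3: (1-0.534)·(2.01,-1.65) + 0.534·(5.09,-1.61) = (3.6547,-1.6286)
Perimeter = Σ |v_{i+1} − v_i|:
  edge 1→2: √(-1.6507² + -2.6220²) = 3.0984 (running 3.0984)
  edge 2→3: √(5.9799² + -4.0930²) = 7.2466 (running 10.3449)
  edge 3→1: √(-4.3293² + 6.7151²) = 7.9897 (running 18.3346)
Perimeter = 18.3346

Perimeter at t=0.534: 18.3346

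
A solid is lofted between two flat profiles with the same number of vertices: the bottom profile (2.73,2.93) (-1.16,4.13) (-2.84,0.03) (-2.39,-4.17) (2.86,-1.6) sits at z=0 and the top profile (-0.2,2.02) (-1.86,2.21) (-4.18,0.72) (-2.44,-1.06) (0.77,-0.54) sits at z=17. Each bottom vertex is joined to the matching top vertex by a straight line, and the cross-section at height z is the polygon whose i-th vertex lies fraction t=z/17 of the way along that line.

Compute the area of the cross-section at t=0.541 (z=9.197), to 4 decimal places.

Cross-section at t=0.541: each vertex is (1-t)·p0[i] + t·p1[i].
  v1: (1-0.541)·(2.73,2.93) + 0.541·(-0.2,2.02) = (1.1449,2.4377)
  v2: (1-0.541)·(-1.16,4.13) + 0.541·(-1.86,2.21) = (-1.5387,3.0913)
  v3: (1-0.541)·(-2.84,0.03) + 0.541·(-4.18,0.72) = (-3.5649,0.4033)
  v4: (1-0.541)·(-2.39,-4.17) + 0.541·(-2.44,-1.06) = (-2.4171,-2.4875)
  v5: (1-0.541)·(2.86,-1.6) + 0.541·(0.77,-0.54) = (1.7293,-1.0265)
Shoelace sum Σ(x_i·y_{i+1} − x_{i+1}·y_i):
  i=1: 1.1449·3.0913 − -1.5387·2.4377 = +7.2900 (running +7.2900)
  i=2: -1.5387·0.4033 − -3.5649·3.0913 = +10.3997 (running +17.6897)
  i=3: -3.5649·-2.4875 − -2.4171·0.4033 = +9.8425 (running +27.5322)
  i=4: -2.4171·-1.0265 − 1.7293·-2.4875 = +6.7828 (running +34.3150)
  i=5: 1.7293·2.4377 − 1.1449·-1.0265 = +5.3908 (running +39.7058)
Area = |Σ|/2 = |39.7058|/2 = 19.8529

Area at t=0.541: 19.8529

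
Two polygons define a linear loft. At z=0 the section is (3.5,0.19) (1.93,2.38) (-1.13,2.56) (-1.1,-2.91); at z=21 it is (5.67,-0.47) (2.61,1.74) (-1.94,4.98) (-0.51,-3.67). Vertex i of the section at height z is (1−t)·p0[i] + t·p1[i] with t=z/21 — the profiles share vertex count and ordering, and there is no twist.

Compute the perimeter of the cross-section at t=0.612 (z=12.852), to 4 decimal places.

Cross-section at t=0.612: each vertex is (1-t)·p0[i] + t·p1[i].
  v1: (1-0.612)·(3.5,0.19) + 0.612·(5.67,-0.47) = (4.8280,-0.2139)
  v2: (1-0.612)·(1.93,2.38) + 0.612·(2.61,1.74) = (2.3462,1.9883)
  v3: (1-0.612)·(-1.13,2.56) + 0.612·(-1.94,4.98) = (-1.6257,4.0410)
  v4: (1-0.612)·(-1.1,-2.91) + 0.612·(-0.51,-3.67) = (-0.7389,-3.3751)
Perimeter = Σ |v_{i+1} − v_i|:
  edge 1→2: √(-2.4819² + 2.2022²) = 3.3181 (running 3.3181)
  edge 2→3: √(-3.9719² + 2.0527²) = 4.4710 (running 7.7890)
  edge 3→4: √(0.8868² + -7.4162²) = 7.4690 (running 15.2580)
  edge 4→1: √(5.5670² + 3.1612²) = 6.4019 (running 21.6599)
Perimeter = 21.6599

Perimeter at t=0.612: 21.6599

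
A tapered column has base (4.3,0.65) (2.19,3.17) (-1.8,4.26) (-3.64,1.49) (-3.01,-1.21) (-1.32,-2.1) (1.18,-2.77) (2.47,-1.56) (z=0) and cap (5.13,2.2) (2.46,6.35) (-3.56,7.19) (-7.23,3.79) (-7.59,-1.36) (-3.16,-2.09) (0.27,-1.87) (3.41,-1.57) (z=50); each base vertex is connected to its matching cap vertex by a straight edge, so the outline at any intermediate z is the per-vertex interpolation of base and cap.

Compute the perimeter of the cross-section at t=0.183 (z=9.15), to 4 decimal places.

Cross-section at t=0.183: each vertex is (1-t)·p0[i] + t·p1[i].
  v1: (1-0.183)·(4.3,0.65) + 0.183·(5.13,2.2) = (4.4519,0.9337)
  v2: (1-0.183)·(2.19,3.17) + 0.183·(2.46,6.35) = (2.2394,3.7519)
  v3: (1-0.183)·(-1.8,4.26) + 0.183·(-3.56,7.19) = (-2.1221,4.7962)
  v4: (1-0.183)·(-3.64,1.49) + 0.183·(-7.23,3.79) = (-4.2970,1.9109)
  v5: (1-0.183)·(-3.01,-1.21) + 0.183·(-7.59,-1.36) = (-3.8481,-1.2374)
  v6: (1-0.183)·(-1.32,-2.1) + 0.183·(-3.16,-2.09) = (-1.6567,-2.0982)
  v7: (1-0.183)·(1.18,-2.77) + 0.183·(0.27,-1.87) = (1.0135,-2.6053)
  v8: (1-0.183)·(2.47,-1.56) + 0.183·(3.41,-1.57) = (2.6420,-1.5618)
Perimeter = Σ |v_{i+1} − v_i|:
  edge 1→2: √(-2.2125² + 2.8183²) = 3.5830 (running 3.5830)
  edge 2→3: √(-4.3615² + 1.0442²) = 4.4848 (running 8.0677)
  edge 3→4: √(-2.1749² + -2.8853²) = 3.6132 (running 11.6809)
  edge 4→5: √(0.4488² + -3.1483²) = 3.1802 (running 14.8611)
  edge 5→6: √(2.1914² + -0.8607²) = 2.3544 (running 17.2155)
  edge 6→7: √(2.6702² + -0.5071²) = 2.7179 (running 19.9334)
  edge 7→8: √(1.6286² + 1.0435²) = 1.9342 (running 21.8676)
  edge 8→1: √(1.8099² + 2.4955²) = 3.0827 (running 24.9503)
Perimeter = 24.9503

Perimeter at t=0.183: 24.9503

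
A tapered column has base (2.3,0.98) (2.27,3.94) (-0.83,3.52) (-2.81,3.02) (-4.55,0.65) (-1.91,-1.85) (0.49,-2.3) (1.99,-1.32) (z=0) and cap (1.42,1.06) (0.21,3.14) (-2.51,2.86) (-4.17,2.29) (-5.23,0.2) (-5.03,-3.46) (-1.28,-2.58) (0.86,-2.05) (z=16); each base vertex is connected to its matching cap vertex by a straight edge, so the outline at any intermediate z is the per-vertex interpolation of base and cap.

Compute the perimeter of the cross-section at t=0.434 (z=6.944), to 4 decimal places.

Perimeter at t=0.434: 21.1905

Cross-section at t=0.434: each vertex is (1-t)·p0[i] + t·p1[i].
  v1: (1-0.434)·(2.3,0.98) + 0.434·(1.42,1.06) = (1.9181,1.0147)
  v2: (1-0.434)·(2.27,3.94) + 0.434·(0.21,3.14) = (1.3760,3.5928)
  v3: (1-0.434)·(-0.83,3.52) + 0.434·(-2.51,2.86) = (-1.5591,3.2336)
  v4: (1-0.434)·(-2.81,3.02) + 0.434·(-4.17,2.29) = (-3.4002,2.7032)
  v5: (1-0.434)·(-4.55,0.65) + 0.434·(-5.23,0.2) = (-4.8451,0.4547)
  v6: (1-0.434)·(-1.91,-1.85) + 0.434·(-5.03,-3.46) = (-3.2641,-2.5487)
  v7: (1-0.434)·(0.49,-2.3) + 0.434·(-1.28,-2.58) = (-0.2782,-2.4215)
  v8: (1-0.434)·(1.99,-1.32) + 0.434·(0.86,-2.05) = (1.4996,-1.6368)
Perimeter = Σ |v_{i+1} − v_i|:
  edge 1→2: √(-0.5421² + 2.5781²) = 2.6345 (running 2.6345)
  edge 2→3: √(-2.9351² + -0.3592²) = 2.9570 (running 5.5914)
  edge 3→4: √(-1.8411² + -0.5304²) = 1.9160 (running 7.5074)
  edge 4→5: √(-1.4449² + -2.2485²) = 2.6727 (running 10.1801)
  edge 5→6: √(1.5810² + -3.0034²) = 3.3942 (running 13.5743)
  edge 6→7: √(2.9859² + 0.1272²) = 2.9886 (running 16.5629)
  edge 7→8: √(1.7778² + 0.7847²) = 1.9432 (running 18.5062)
  edge 8→1: √(0.4185² + 2.6515²) = 2.6844 (running 21.1905)
Perimeter = 21.1905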